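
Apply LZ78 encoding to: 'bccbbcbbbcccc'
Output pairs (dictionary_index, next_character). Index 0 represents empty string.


LZ78 encoding steps:
Dictionary: {0: ''}
Step 1: w='' (idx 0), next='b' -> output (0, 'b'), add 'b' as idx 1
Step 2: w='' (idx 0), next='c' -> output (0, 'c'), add 'c' as idx 2
Step 3: w='c' (idx 2), next='b' -> output (2, 'b'), add 'cb' as idx 3
Step 4: w='b' (idx 1), next='c' -> output (1, 'c'), add 'bc' as idx 4
Step 5: w='b' (idx 1), next='b' -> output (1, 'b'), add 'bb' as idx 5
Step 6: w='bc' (idx 4), next='c' -> output (4, 'c'), add 'bcc' as idx 6
Step 7: w='c' (idx 2), next='c' -> output (2, 'c'), add 'cc' as idx 7


Encoded: [(0, 'b'), (0, 'c'), (2, 'b'), (1, 'c'), (1, 'b'), (4, 'c'), (2, 'c')]


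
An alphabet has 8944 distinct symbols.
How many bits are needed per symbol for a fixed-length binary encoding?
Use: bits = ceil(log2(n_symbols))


log2(8944) = 13.1267
Bracket: 2^13 = 8192 < 8944 <= 2^14 = 16384
So ceil(log2(8944)) = 14

bits = ceil(log2(8944)) = ceil(13.1267) = 14 bits


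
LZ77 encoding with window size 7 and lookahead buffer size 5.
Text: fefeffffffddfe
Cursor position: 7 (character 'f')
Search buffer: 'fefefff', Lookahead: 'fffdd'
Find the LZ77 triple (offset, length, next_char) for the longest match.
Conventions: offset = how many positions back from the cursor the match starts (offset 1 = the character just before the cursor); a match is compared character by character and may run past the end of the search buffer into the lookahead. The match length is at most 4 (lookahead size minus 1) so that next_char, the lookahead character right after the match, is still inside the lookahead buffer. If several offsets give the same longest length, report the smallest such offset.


Try each offset into the search buffer:
  offset=1 (pos 6, char 'f'): match length 3
  offset=2 (pos 5, char 'f'): match length 3
  offset=3 (pos 4, char 'f'): match length 3
  offset=4 (pos 3, char 'e'): match length 0
  offset=5 (pos 2, char 'f'): match length 1
  offset=6 (pos 1, char 'e'): match length 0
  offset=7 (pos 0, char 'f'): match length 1
Longest match has length 3, found at offsets 1, 2, 3; take the smallest, offset 1.
next_char = character at position 7 + 3 = 10 -> 'd'

Best match: offset=1, length=3 (matching 'fff' starting at position 6)
LZ77 triple: (1, 3, 'd')


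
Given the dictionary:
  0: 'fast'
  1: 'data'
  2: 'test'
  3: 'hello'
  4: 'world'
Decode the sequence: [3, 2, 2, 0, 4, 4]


Look up each index in the dictionary:
  3 -> 'hello'
  2 -> 'test'
  2 -> 'test'
  0 -> 'fast'
  4 -> 'world'
  4 -> 'world'

Decoded: "hello test test fast world world"


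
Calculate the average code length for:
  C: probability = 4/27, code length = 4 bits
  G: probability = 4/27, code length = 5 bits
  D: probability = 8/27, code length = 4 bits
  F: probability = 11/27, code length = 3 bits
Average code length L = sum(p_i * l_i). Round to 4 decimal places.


Weighted contributions p_i * l_i:
  C: (4/27) * 4 = 16/27
  G: (4/27) * 5 = 20/27
  D: (8/27) * 4 = 32/27
  F: (11/27) * 3 = 33/27
Sum = (16 + 20 + 32 + 33)/27 = 101/27

L = 101/27 = 3.7407 bits/symbol


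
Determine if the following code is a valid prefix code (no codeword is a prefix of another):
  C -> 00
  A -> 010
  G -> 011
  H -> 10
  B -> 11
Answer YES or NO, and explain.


Checking each pair (does one codeword prefix another?):
  C='00' vs A='010': no prefix
  C='00' vs G='011': no prefix
  C='00' vs H='10': no prefix
  C='00' vs B='11': no prefix
  A='010' vs C='00': no prefix
  A='010' vs G='011': no prefix
  A='010' vs H='10': no prefix
  A='010' vs B='11': no prefix
  G='011' vs C='00': no prefix
  G='011' vs A='010': no prefix
  G='011' vs H='10': no prefix
  G='011' vs B='11': no prefix
  H='10' vs C='00': no prefix
  H='10' vs A='010': no prefix
  H='10' vs G='011': no prefix
  H='10' vs B='11': no prefix
  B='11' vs C='00': no prefix
  B='11' vs A='010': no prefix
  B='11' vs G='011': no prefix
  B='11' vs H='10': no prefix
No violation found over all pairs.

YES -- this is a valid prefix code. No codeword is a prefix of any other codeword.


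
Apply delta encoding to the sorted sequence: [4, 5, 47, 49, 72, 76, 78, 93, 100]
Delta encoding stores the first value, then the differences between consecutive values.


First value: 4
Deltas:
  5 - 4 = 1
  47 - 5 = 42
  49 - 47 = 2
  72 - 49 = 23
  76 - 72 = 4
  78 - 76 = 2
  93 - 78 = 15
  100 - 93 = 7


Delta encoded: [4, 1, 42, 2, 23, 4, 2, 15, 7]


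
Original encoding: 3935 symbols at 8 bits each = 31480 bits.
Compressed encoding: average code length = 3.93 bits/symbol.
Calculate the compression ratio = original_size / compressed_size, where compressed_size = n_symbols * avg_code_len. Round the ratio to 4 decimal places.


original_size = n_symbols * orig_bits = 3935 * 8 = 31480 bits
compressed_size = n_symbols * avg_code_len = 3935 * 3.93 = 15464.55 bits
ratio = original_size / compressed_size = 31480 / 15464.55 = 2.0356

Compression ratio = 2.0356


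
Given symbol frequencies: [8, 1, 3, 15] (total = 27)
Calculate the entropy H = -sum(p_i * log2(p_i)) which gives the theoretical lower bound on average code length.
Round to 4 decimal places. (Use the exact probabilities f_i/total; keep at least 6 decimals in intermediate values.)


Per-symbol terms -p_i * log2(p_i) with p_i = f_i/27:
  p = 8/27 = 0.296296: log2(p) = -1.754888, -p*log2(p) = 0.519967
  p = 1/27 = 0.037037: log2(p) = -4.754888, -p*log2(p) = 0.176107
  p = 3/27 = 0.111111: log2(p) = -3.169925, -p*log2(p) = 0.352214
  p = 15/27 = 0.555556: log2(p) = -0.847997, -p*log2(p) = 0.471109
H = 0.519967 + 0.176107 + 0.352214 + 0.471109 = 1.519397

H = 1.5194 bits/symbol


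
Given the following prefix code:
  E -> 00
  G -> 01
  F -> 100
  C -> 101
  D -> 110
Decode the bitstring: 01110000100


Decoding step by step:
Bits 01 -> G
Bits 110 -> D
Bits 00 -> E
Bits 01 -> G
Bits 00 -> E


Decoded message: GDEGE


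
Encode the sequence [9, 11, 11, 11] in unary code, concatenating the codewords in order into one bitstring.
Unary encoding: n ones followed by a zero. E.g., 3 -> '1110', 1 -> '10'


Encode each number as n ones followed by a terminating 0:
  9 -> 1111111110 (10 bits)
  11 -> 111111111110 (12 bits)
  11 -> 111111111110 (12 bits)
  11 -> 111111111110 (12 bits)
Total length = 10 + 12 + 12 + 12 = 46 bits.

Unary([9, 11, 11, 11]) = 1111111110111111111110111111111110111111111110 (46 bits)


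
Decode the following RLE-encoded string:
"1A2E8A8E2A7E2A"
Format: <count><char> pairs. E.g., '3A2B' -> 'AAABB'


Expanding each <count><char> pair:
  1A -> 'A'
  2E -> 'EE'
  8A -> 'AAAAAAAA'
  8E -> 'EEEEEEEE'
  2A -> 'AA'
  7E -> 'EEEEEEE'
  2A -> 'AA'

Decoded = AEEAAAAAAAAEEEEEEEEAAEEEEEEEAA


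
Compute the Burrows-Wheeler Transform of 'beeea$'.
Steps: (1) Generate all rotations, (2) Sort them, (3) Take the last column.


Rotations (sorted):
  0: $beeea -> last char: a
  1: a$beee -> last char: e
  2: beeea$ -> last char: $
  3: ea$bee -> last char: e
  4: eea$be -> last char: e
  5: eeea$b -> last char: b


BWT = ae$eeb


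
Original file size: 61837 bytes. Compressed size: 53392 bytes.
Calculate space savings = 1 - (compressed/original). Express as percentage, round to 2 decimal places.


ratio = compressed/original = 53392/61837 = 0.863431
savings = 1 - ratio = 1 - 0.863431 = 0.136569
as a percentage: 0.136569 * 100 = 13.66%

Space savings = 1 - 53392/61837 = 13.66%


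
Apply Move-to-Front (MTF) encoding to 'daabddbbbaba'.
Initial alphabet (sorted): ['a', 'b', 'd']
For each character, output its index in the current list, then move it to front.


MTF encoding:
'd': index 2 in ['a', 'b', 'd'] -> ['d', 'a', 'b']
'a': index 1 in ['d', 'a', 'b'] -> ['a', 'd', 'b']
'a': index 0 in ['a', 'd', 'b'] -> ['a', 'd', 'b']
'b': index 2 in ['a', 'd', 'b'] -> ['b', 'a', 'd']
'd': index 2 in ['b', 'a', 'd'] -> ['d', 'b', 'a']
'd': index 0 in ['d', 'b', 'a'] -> ['d', 'b', 'a']
'b': index 1 in ['d', 'b', 'a'] -> ['b', 'd', 'a']
'b': index 0 in ['b', 'd', 'a'] -> ['b', 'd', 'a']
'b': index 0 in ['b', 'd', 'a'] -> ['b', 'd', 'a']
'a': index 2 in ['b', 'd', 'a'] -> ['a', 'b', 'd']
'b': index 1 in ['a', 'b', 'd'] -> ['b', 'a', 'd']
'a': index 1 in ['b', 'a', 'd'] -> ['a', 'b', 'd']


Output: [2, 1, 0, 2, 2, 0, 1, 0, 0, 2, 1, 1]


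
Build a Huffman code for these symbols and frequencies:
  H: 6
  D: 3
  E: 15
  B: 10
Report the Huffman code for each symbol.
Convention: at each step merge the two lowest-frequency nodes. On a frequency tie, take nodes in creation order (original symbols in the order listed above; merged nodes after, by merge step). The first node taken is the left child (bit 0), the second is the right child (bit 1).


Huffman tree construction:
Step 1: Merge D(3) + H(6) = 9
Step 2: Merge (D+H)(9) + B(10) = 19
Step 3: Merge E(15) + ((D+H)+B)(19) = 34
Read each symbol's code off the tree from the root (left child = 0, right child = 1).

Codes:
  H: 101 (length 3)
  D: 100 (length 3)
  E: 0 (length 1)
  B: 11 (length 2)
Average code length: 62/34 = 1.8235 bits/symbol


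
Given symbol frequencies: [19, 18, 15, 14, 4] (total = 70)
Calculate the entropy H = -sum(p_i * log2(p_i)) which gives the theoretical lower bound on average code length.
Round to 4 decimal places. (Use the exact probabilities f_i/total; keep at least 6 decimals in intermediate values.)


Per-symbol terms -p_i * log2(p_i) with p_i = f_i/70:
  p = 19/70 = 0.271429: log2(p) = -1.881356, -p*log2(p) = 0.510654
  p = 18/70 = 0.257143: log2(p) = -1.959358, -p*log2(p) = 0.503835
  p = 15/70 = 0.214286: log2(p) = -2.222392, -p*log2(p) = 0.476227
  p = 14/70 = 0.200000: log2(p) = -2.321928, -p*log2(p) = 0.464386
  p = 4/70 = 0.057143: log2(p) = -4.129283, -p*log2(p) = 0.235959
H = 0.510654 + 0.503835 + 0.476227 + 0.464386 + 0.235959 = 2.191061

H = 2.1911 bits/symbol


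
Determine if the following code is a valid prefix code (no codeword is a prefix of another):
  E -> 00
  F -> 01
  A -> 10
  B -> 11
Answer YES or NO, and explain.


Checking each pair (does one codeword prefix another?):
  E='00' vs F='01': no prefix
  E='00' vs A='10': no prefix
  E='00' vs B='11': no prefix
  F='01' vs E='00': no prefix
  F='01' vs A='10': no prefix
  F='01' vs B='11': no prefix
  A='10' vs E='00': no prefix
  A='10' vs F='01': no prefix
  A='10' vs B='11': no prefix
  B='11' vs E='00': no prefix
  B='11' vs F='01': no prefix
  B='11' vs A='10': no prefix
No violation found over all pairs.

YES -- this is a valid prefix code. No codeword is a prefix of any other codeword.


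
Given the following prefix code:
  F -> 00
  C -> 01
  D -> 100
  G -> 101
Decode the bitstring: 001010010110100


Decoding step by step:
Bits 00 -> F
Bits 101 -> G
Bits 00 -> F
Bits 101 -> G
Bits 101 -> G
Bits 00 -> F


Decoded message: FGFGGF


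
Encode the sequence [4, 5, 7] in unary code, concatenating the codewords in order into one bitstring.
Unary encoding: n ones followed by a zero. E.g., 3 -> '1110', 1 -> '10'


Encode each number as n ones followed by a terminating 0:
  4 -> 11110 (5 bits)
  5 -> 111110 (6 bits)
  7 -> 11111110 (8 bits)
Total length = 5 + 6 + 8 = 19 bits.

Unary([4, 5, 7]) = 1111011111011111110 (19 bits)


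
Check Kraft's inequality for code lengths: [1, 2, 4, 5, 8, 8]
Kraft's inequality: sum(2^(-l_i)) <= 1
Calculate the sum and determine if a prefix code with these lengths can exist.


Sum = 2^(-1) + 2^(-2) + 2^(-4) + 2^(-5) + 2^(-8) + 2^(-8)
    = 0.5 + 0.25 + 0.0625 + 0.03125 + 0.00390625 + 0.00390625
    = 218/256 = 0.8515625
Since 0.8515625 <= 1, Kraft's inequality IS satisfied.
A prefix code with these lengths CAN exist.

Kraft sum = 0.8515625. Satisfied.


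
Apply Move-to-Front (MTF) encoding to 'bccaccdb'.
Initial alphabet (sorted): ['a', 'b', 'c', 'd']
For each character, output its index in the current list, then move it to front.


MTF encoding:
'b': index 1 in ['a', 'b', 'c', 'd'] -> ['b', 'a', 'c', 'd']
'c': index 2 in ['b', 'a', 'c', 'd'] -> ['c', 'b', 'a', 'd']
'c': index 0 in ['c', 'b', 'a', 'd'] -> ['c', 'b', 'a', 'd']
'a': index 2 in ['c', 'b', 'a', 'd'] -> ['a', 'c', 'b', 'd']
'c': index 1 in ['a', 'c', 'b', 'd'] -> ['c', 'a', 'b', 'd']
'c': index 0 in ['c', 'a', 'b', 'd'] -> ['c', 'a', 'b', 'd']
'd': index 3 in ['c', 'a', 'b', 'd'] -> ['d', 'c', 'a', 'b']
'b': index 3 in ['d', 'c', 'a', 'b'] -> ['b', 'd', 'c', 'a']


Output: [1, 2, 0, 2, 1, 0, 3, 3]


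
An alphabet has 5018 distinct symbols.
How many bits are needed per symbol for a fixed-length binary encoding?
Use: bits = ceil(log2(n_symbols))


log2(5018) = 12.2929
Bracket: 2^12 = 4096 < 5018 <= 2^13 = 8192
So ceil(log2(5018)) = 13

bits = ceil(log2(5018)) = ceil(12.2929) = 13 bits


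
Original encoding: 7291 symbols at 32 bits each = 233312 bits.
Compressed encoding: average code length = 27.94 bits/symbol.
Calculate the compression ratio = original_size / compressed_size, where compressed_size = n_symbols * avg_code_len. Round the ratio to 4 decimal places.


original_size = n_symbols * orig_bits = 7291 * 32 = 233312 bits
compressed_size = n_symbols * avg_code_len = 7291 * 27.94 = 203710.54 bits
ratio = original_size / compressed_size = 233312 / 203710.54 = 1.1453

Compression ratio = 1.1453


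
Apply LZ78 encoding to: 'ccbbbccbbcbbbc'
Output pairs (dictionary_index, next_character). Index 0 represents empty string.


LZ78 encoding steps:
Dictionary: {0: ''}
Step 1: w='' (idx 0), next='c' -> output (0, 'c'), add 'c' as idx 1
Step 2: w='c' (idx 1), next='b' -> output (1, 'b'), add 'cb' as idx 2
Step 3: w='' (idx 0), next='b' -> output (0, 'b'), add 'b' as idx 3
Step 4: w='b' (idx 3), next='c' -> output (3, 'c'), add 'bc' as idx 4
Step 5: w='cb' (idx 2), next='b' -> output (2, 'b'), add 'cbb' as idx 5
Step 6: w='cbb' (idx 5), next='b' -> output (5, 'b'), add 'cbbb' as idx 6
Step 7: w='c' (idx 1), end of input -> output (1, '')


Encoded: [(0, 'c'), (1, 'b'), (0, 'b'), (3, 'c'), (2, 'b'), (5, 'b'), (1, '')]


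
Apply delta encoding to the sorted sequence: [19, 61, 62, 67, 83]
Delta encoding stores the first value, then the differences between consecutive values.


First value: 19
Deltas:
  61 - 19 = 42
  62 - 61 = 1
  67 - 62 = 5
  83 - 67 = 16


Delta encoded: [19, 42, 1, 5, 16]


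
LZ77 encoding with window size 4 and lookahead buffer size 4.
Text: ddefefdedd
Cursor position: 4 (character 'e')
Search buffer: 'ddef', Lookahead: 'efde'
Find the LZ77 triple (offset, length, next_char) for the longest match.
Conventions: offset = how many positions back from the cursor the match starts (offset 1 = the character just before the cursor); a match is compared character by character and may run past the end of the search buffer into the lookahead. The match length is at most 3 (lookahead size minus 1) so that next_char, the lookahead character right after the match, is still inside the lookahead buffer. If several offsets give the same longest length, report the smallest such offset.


Try each offset into the search buffer:
  offset=1 (pos 3, char 'f'): match length 0
  offset=2 (pos 2, char 'e'): match length 2
  offset=3 (pos 1, char 'd'): match length 0
  offset=4 (pos 0, char 'd'): match length 0
Longest match has length 2 at offset 2.
next_char = character at position 4 + 2 = 6 -> 'd'

Best match: offset=2, length=2 (matching 'ef' starting at position 2)
LZ77 triple: (2, 2, 'd')


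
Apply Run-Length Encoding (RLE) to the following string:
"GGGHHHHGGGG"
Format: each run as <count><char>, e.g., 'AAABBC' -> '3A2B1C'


Scanning runs left to right:
  i=0: run of 'G' x 3 -> '3G'
  i=3: run of 'H' x 4 -> '4H'
  i=7: run of 'G' x 4 -> '4G'

RLE = 3G4H4G


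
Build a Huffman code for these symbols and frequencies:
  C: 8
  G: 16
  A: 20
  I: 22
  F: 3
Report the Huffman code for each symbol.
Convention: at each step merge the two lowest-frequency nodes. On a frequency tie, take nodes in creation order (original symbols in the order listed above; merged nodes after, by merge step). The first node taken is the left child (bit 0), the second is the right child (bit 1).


Huffman tree construction:
Step 1: Merge F(3) + C(8) = 11
Step 2: Merge (F+C)(11) + G(16) = 27
Step 3: Merge A(20) + I(22) = 42
Step 4: Merge ((F+C)+G)(27) + (A+I)(42) = 69
Read each symbol's code off the tree from the root (left child = 0, right child = 1).

Codes:
  C: 001 (length 3)
  G: 01 (length 2)
  A: 10 (length 2)
  I: 11 (length 2)
  F: 000 (length 3)
Average code length: 149/69 = 2.1594 bits/symbol


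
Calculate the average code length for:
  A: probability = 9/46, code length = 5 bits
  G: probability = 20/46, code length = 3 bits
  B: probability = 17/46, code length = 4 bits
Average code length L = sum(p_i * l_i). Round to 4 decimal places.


Weighted contributions p_i * l_i:
  A: (9/46) * 5 = 45/46
  G: (20/46) * 3 = 60/46
  B: (17/46) * 4 = 68/46
Sum = (45 + 60 + 68)/46 = 173/46

L = 173/46 = 3.7609 bits/symbol


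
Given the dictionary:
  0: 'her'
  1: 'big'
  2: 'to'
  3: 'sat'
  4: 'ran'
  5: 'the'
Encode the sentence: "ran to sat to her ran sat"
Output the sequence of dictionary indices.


Look up each word in the dictionary:
  'ran' -> 4
  'to' -> 2
  'sat' -> 3
  'to' -> 2
  'her' -> 0
  'ran' -> 4
  'sat' -> 3

Encoded: [4, 2, 3, 2, 0, 4, 3]


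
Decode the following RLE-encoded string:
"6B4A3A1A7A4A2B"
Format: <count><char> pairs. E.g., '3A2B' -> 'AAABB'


Expanding each <count><char> pair:
  6B -> 'BBBBBB'
  4A -> 'AAAA'
  3A -> 'AAA'
  1A -> 'A'
  7A -> 'AAAAAAA'
  4A -> 'AAAA'
  2B -> 'BB'

Decoded = BBBBBBAAAAAAAAAAAAAAAAAAABB


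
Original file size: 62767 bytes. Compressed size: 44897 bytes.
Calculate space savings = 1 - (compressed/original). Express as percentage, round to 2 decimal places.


ratio = compressed/original = 44897/62767 = 0.715296
savings = 1 - ratio = 1 - 0.715296 = 0.284704
as a percentage: 0.284704 * 100 = 28.47%

Space savings = 1 - 44897/62767 = 28.47%


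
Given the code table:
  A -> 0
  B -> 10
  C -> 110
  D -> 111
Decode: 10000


Decoding:
10 -> B
0 -> A
0 -> A
0 -> A


Result: BAAA


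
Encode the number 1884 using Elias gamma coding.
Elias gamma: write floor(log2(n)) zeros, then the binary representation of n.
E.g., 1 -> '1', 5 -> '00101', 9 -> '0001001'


num_bits = floor(log2(1884)) + 1 = 11
leading_zeros = num_bits - 1 = 10
binary(1884) = 11101011100

Elias gamma(1884) = '0000000000' + '11101011100' = 000000000011101011100 (21 bits)


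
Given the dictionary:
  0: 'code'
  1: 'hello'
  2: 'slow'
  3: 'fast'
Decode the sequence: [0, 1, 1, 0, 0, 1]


Look up each index in the dictionary:
  0 -> 'code'
  1 -> 'hello'
  1 -> 'hello'
  0 -> 'code'
  0 -> 'code'
  1 -> 'hello'

Decoded: "code hello hello code code hello"


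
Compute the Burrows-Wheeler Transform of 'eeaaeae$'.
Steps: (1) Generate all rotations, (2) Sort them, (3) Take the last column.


Rotations (sorted):
  0: $eeaaeae -> last char: e
  1: aaeae$ee -> last char: e
  2: ae$eeaae -> last char: e
  3: aeae$eea -> last char: a
  4: e$eeaaea -> last char: a
  5: eaaeae$e -> last char: e
  6: eae$eeaa -> last char: a
  7: eeaaeae$ -> last char: $


BWT = eeeaaea$


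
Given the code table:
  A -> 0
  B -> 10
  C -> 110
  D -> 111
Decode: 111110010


Decoding:
111 -> D
110 -> C
0 -> A
10 -> B


Result: DCAB


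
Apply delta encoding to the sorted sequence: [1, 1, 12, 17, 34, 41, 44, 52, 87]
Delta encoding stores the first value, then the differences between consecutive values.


First value: 1
Deltas:
  1 - 1 = 0
  12 - 1 = 11
  17 - 12 = 5
  34 - 17 = 17
  41 - 34 = 7
  44 - 41 = 3
  52 - 44 = 8
  87 - 52 = 35


Delta encoded: [1, 0, 11, 5, 17, 7, 3, 8, 35]


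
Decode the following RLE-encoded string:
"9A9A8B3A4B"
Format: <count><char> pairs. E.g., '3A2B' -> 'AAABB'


Expanding each <count><char> pair:
  9A -> 'AAAAAAAAA'
  9A -> 'AAAAAAAAA'
  8B -> 'BBBBBBBB'
  3A -> 'AAA'
  4B -> 'BBBB'

Decoded = AAAAAAAAAAAAAAAAAABBBBBBBBAAABBBB


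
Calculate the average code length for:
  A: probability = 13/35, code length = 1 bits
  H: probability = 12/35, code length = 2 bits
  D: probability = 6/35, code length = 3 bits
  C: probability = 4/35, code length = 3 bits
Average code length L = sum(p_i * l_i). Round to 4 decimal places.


Weighted contributions p_i * l_i:
  A: (13/35) * 1 = 13/35
  H: (12/35) * 2 = 24/35
  D: (6/35) * 3 = 18/35
  C: (4/35) * 3 = 12/35
Sum = (13 + 24 + 18 + 12)/35 = 67/35

L = 67/35 = 1.9143 bits/symbol


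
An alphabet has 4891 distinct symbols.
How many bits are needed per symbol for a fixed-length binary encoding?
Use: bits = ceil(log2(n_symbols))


log2(4891) = 12.2559
Bracket: 2^12 = 4096 < 4891 <= 2^13 = 8192
So ceil(log2(4891)) = 13

bits = ceil(log2(4891)) = ceil(12.2559) = 13 bits


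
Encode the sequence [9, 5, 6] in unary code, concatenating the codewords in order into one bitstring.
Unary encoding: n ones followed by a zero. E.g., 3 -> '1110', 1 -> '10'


Encode each number as n ones followed by a terminating 0:
  9 -> 1111111110 (10 bits)
  5 -> 111110 (6 bits)
  6 -> 1111110 (7 bits)
Total length = 10 + 6 + 7 = 23 bits.

Unary([9, 5, 6]) = 11111111101111101111110 (23 bits)


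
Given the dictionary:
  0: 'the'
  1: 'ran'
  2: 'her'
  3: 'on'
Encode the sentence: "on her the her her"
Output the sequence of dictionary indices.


Look up each word in the dictionary:
  'on' -> 3
  'her' -> 2
  'the' -> 0
  'her' -> 2
  'her' -> 2

Encoded: [3, 2, 0, 2, 2]


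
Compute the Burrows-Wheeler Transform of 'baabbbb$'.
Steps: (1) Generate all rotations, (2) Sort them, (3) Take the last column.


Rotations (sorted):
  0: $baabbbb -> last char: b
  1: aabbbb$b -> last char: b
  2: abbbb$ba -> last char: a
  3: b$baabbb -> last char: b
  4: baabbbb$ -> last char: $
  5: bb$baabb -> last char: b
  6: bbb$baab -> last char: b
  7: bbbb$baa -> last char: a


BWT = bbab$bba


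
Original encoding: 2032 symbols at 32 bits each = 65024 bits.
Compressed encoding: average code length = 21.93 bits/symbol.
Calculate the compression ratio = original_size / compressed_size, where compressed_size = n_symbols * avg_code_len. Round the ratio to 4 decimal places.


original_size = n_symbols * orig_bits = 2032 * 32 = 65024 bits
compressed_size = n_symbols * avg_code_len = 2032 * 21.93 = 44561.76 bits
ratio = original_size / compressed_size = 65024 / 44561.76 = 1.4592

Compression ratio = 1.4592


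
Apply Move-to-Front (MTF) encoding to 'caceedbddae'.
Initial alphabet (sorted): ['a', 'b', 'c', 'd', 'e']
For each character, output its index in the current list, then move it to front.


MTF encoding:
'c': index 2 in ['a', 'b', 'c', 'd', 'e'] -> ['c', 'a', 'b', 'd', 'e']
'a': index 1 in ['c', 'a', 'b', 'd', 'e'] -> ['a', 'c', 'b', 'd', 'e']
'c': index 1 in ['a', 'c', 'b', 'd', 'e'] -> ['c', 'a', 'b', 'd', 'e']
'e': index 4 in ['c', 'a', 'b', 'd', 'e'] -> ['e', 'c', 'a', 'b', 'd']
'e': index 0 in ['e', 'c', 'a', 'b', 'd'] -> ['e', 'c', 'a', 'b', 'd']
'd': index 4 in ['e', 'c', 'a', 'b', 'd'] -> ['d', 'e', 'c', 'a', 'b']
'b': index 4 in ['d', 'e', 'c', 'a', 'b'] -> ['b', 'd', 'e', 'c', 'a']
'd': index 1 in ['b', 'd', 'e', 'c', 'a'] -> ['d', 'b', 'e', 'c', 'a']
'd': index 0 in ['d', 'b', 'e', 'c', 'a'] -> ['d', 'b', 'e', 'c', 'a']
'a': index 4 in ['d', 'b', 'e', 'c', 'a'] -> ['a', 'd', 'b', 'e', 'c']
'e': index 3 in ['a', 'd', 'b', 'e', 'c'] -> ['e', 'a', 'd', 'b', 'c']


Output: [2, 1, 1, 4, 0, 4, 4, 1, 0, 4, 3]


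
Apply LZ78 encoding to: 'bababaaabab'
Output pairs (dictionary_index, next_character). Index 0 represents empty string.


LZ78 encoding steps:
Dictionary: {0: ''}
Step 1: w='' (idx 0), next='b' -> output (0, 'b'), add 'b' as idx 1
Step 2: w='' (idx 0), next='a' -> output (0, 'a'), add 'a' as idx 2
Step 3: w='b' (idx 1), next='a' -> output (1, 'a'), add 'ba' as idx 3
Step 4: w='ba' (idx 3), next='a' -> output (3, 'a'), add 'baa' as idx 4
Step 5: w='a' (idx 2), next='b' -> output (2, 'b'), add 'ab' as idx 5
Step 6: w='ab' (idx 5), end of input -> output (5, '')


Encoded: [(0, 'b'), (0, 'a'), (1, 'a'), (3, 'a'), (2, 'b'), (5, '')]


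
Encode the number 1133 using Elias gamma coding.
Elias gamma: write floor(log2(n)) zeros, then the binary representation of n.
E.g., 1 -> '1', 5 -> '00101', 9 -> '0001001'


num_bits = floor(log2(1133)) + 1 = 11
leading_zeros = num_bits - 1 = 10
binary(1133) = 10001101101

Elias gamma(1133) = '0000000000' + '10001101101' = 000000000010001101101 (21 bits)


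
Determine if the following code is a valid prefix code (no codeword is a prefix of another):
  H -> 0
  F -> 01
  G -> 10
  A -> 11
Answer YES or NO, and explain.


Checking each pair (does one codeword prefix another?):
  H='0' vs F='01': prefix -- VIOLATION

NO -- this is NOT a valid prefix code. H (0) is a prefix of F (01).


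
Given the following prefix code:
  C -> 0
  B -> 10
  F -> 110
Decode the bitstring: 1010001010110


Decoding step by step:
Bits 10 -> B
Bits 10 -> B
Bits 0 -> C
Bits 0 -> C
Bits 10 -> B
Bits 10 -> B
Bits 110 -> F


Decoded message: BBCCBBF


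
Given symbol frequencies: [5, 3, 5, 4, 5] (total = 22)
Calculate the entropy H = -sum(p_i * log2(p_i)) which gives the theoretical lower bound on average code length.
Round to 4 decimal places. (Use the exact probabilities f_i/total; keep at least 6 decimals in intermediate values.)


Per-symbol terms -p_i * log2(p_i) with p_i = f_i/22:
  p = 5/22 = 0.227273: log2(p) = -2.137504, -p*log2(p) = 0.485796
  p = 3/22 = 0.136364: log2(p) = -2.874469, -p*log2(p) = 0.391973
  p = 5/22 = 0.227273: log2(p) = -2.137504, -p*log2(p) = 0.485796
  p = 4/22 = 0.181818: log2(p) = -2.459432, -p*log2(p) = 0.447169
  p = 5/22 = 0.227273: log2(p) = -2.137504, -p*log2(p) = 0.485796
H = 0.485796 + 0.391973 + 0.485796 + 0.447169 + 0.485796 = 2.296530

H = 2.2965 bits/symbol


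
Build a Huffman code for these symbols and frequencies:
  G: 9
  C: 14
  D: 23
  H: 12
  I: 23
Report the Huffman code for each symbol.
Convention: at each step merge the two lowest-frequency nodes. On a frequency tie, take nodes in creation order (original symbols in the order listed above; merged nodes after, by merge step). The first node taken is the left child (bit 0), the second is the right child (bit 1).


Huffman tree construction:
Step 1: Merge G(9) + H(12) = 21
Step 2: Merge C(14) + (G+H)(21) = 35
Step 3: Merge D(23) + I(23) = 46
Step 4: Merge (C+(G+H))(35) + (D+I)(46) = 81
Read each symbol's code off the tree from the root (left child = 0, right child = 1).

Codes:
  G: 010 (length 3)
  C: 00 (length 2)
  D: 10 (length 2)
  H: 011 (length 3)
  I: 11 (length 2)
Average code length: 183/81 = 2.2593 bits/symbol


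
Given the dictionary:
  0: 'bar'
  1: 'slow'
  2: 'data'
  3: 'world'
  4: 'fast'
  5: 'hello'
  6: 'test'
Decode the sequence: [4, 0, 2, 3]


Look up each index in the dictionary:
  4 -> 'fast'
  0 -> 'bar'
  2 -> 'data'
  3 -> 'world'

Decoded: "fast bar data world"


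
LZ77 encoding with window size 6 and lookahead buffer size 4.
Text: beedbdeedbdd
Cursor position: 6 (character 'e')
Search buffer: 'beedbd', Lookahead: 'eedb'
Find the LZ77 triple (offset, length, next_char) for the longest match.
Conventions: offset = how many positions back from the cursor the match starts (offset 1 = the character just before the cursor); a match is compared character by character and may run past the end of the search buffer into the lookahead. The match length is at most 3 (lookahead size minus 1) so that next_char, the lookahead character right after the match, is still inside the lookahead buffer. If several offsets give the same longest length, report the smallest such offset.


Try each offset into the search buffer:
  offset=1 (pos 5, char 'd'): match length 0
  offset=2 (pos 4, char 'b'): match length 0
  offset=3 (pos 3, char 'd'): match length 0
  offset=4 (pos 2, char 'e'): match length 1
  offset=5 (pos 1, char 'e'): match length 3
  offset=6 (pos 0, char 'b'): match length 0
Longest match has length 3 at offset 5.
next_char = character at position 6 + 3 = 9 -> 'b'

Best match: offset=5, length=3 (matching 'eed' starting at position 1)
LZ77 triple: (5, 3, 'b')


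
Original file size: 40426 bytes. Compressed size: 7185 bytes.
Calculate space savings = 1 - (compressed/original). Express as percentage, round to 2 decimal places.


ratio = compressed/original = 7185/40426 = 0.177732
savings = 1 - ratio = 1 - 0.177732 = 0.822268
as a percentage: 0.822268 * 100 = 82.23%

Space savings = 1 - 7185/40426 = 82.23%


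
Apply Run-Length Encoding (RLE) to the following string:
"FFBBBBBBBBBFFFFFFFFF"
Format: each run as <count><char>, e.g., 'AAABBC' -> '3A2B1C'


Scanning runs left to right:
  i=0: run of 'F' x 2 -> '2F'
  i=2: run of 'B' x 9 -> '9B'
  i=11: run of 'F' x 9 -> '9F'

RLE = 2F9B9F


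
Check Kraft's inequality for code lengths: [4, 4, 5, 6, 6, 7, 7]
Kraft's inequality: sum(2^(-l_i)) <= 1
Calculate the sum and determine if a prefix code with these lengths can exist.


Sum = 2^(-4) + 2^(-4) + 2^(-5) + 2^(-6) + 2^(-6) + 2^(-7) + 2^(-7)
    = 0.0625 + 0.0625 + 0.03125 + 0.015625 + 0.015625 + 0.0078125 + 0.0078125
    = 26/128 = 0.203125
Since 0.203125 <= 1, Kraft's inequality IS satisfied.
A prefix code with these lengths CAN exist.

Kraft sum = 0.203125. Satisfied.


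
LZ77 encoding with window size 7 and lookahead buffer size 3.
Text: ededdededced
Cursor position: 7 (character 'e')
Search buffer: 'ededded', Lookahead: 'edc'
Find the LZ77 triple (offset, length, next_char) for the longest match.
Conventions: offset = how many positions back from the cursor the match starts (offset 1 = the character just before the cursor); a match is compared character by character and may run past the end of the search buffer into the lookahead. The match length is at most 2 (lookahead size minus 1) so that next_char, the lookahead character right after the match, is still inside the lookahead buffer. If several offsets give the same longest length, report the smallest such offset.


Try each offset into the search buffer:
  offset=1 (pos 6, char 'd'): match length 0
  offset=2 (pos 5, char 'e'): match length 2
  offset=3 (pos 4, char 'd'): match length 0
  offset=4 (pos 3, char 'd'): match length 0
  offset=5 (pos 2, char 'e'): match length 2
  offset=6 (pos 1, char 'd'): match length 0
  offset=7 (pos 0, char 'e'): match length 2
Longest match has length 2, found at offsets 2, 5, 7; take the smallest, offset 2.
next_char = character at position 7 + 2 = 9 -> 'c'

Best match: offset=2, length=2 (matching 'ed' starting at position 5)
LZ77 triple: (2, 2, 'c')


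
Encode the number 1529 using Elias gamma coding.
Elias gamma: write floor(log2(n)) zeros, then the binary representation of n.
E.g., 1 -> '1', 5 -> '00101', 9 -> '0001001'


num_bits = floor(log2(1529)) + 1 = 11
leading_zeros = num_bits - 1 = 10
binary(1529) = 10111111001

Elias gamma(1529) = '0000000000' + '10111111001' = 000000000010111111001 (21 bits)


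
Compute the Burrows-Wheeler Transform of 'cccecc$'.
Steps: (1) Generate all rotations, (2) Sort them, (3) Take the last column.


Rotations (sorted):
  0: $cccecc -> last char: c
  1: c$cccec -> last char: c
  2: cc$ccce -> last char: e
  3: cccecc$ -> last char: $
  4: ccecc$c -> last char: c
  5: cecc$cc -> last char: c
  6: ecc$ccc -> last char: c


BWT = cce$ccc


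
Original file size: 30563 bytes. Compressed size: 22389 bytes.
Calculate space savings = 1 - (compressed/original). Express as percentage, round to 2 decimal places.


ratio = compressed/original = 22389/30563 = 0.732552
savings = 1 - ratio = 1 - 0.732552 = 0.267448
as a percentage: 0.267448 * 100 = 26.74%

Space savings = 1 - 22389/30563 = 26.74%


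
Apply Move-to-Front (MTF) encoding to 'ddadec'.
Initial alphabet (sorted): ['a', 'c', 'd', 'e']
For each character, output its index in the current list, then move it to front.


MTF encoding:
'd': index 2 in ['a', 'c', 'd', 'e'] -> ['d', 'a', 'c', 'e']
'd': index 0 in ['d', 'a', 'c', 'e'] -> ['d', 'a', 'c', 'e']
'a': index 1 in ['d', 'a', 'c', 'e'] -> ['a', 'd', 'c', 'e']
'd': index 1 in ['a', 'd', 'c', 'e'] -> ['d', 'a', 'c', 'e']
'e': index 3 in ['d', 'a', 'c', 'e'] -> ['e', 'd', 'a', 'c']
'c': index 3 in ['e', 'd', 'a', 'c'] -> ['c', 'e', 'd', 'a']


Output: [2, 0, 1, 1, 3, 3]


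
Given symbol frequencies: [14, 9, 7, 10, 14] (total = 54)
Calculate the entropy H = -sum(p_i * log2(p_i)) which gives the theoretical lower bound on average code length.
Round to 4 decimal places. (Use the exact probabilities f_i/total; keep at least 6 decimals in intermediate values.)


Per-symbol terms -p_i * log2(p_i) with p_i = f_i/54:
  p = 14/54 = 0.259259: log2(p) = -1.947533, -p*log2(p) = 0.504916
  p = 9/54 = 0.166667: log2(p) = -2.584963, -p*log2(p) = 0.430827
  p = 7/54 = 0.129630: log2(p) = -2.947533, -p*log2(p) = 0.382088
  p = 10/54 = 0.185185: log2(p) = -2.432959, -p*log2(p) = 0.450548
  p = 14/54 = 0.259259: log2(p) = -1.947533, -p*log2(p) = 0.504916
H = 0.504916 + 0.430827 + 0.382088 + 0.450548 + 0.504916 = 2.273295

H = 2.2733 bits/symbol


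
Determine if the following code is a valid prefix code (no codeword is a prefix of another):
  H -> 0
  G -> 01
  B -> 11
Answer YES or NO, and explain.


Checking each pair (does one codeword prefix another?):
  H='0' vs G='01': prefix -- VIOLATION

NO -- this is NOT a valid prefix code. H (0) is a prefix of G (01).


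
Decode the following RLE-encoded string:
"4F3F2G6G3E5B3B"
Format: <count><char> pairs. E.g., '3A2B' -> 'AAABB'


Expanding each <count><char> pair:
  4F -> 'FFFF'
  3F -> 'FFF'
  2G -> 'GG'
  6G -> 'GGGGGG'
  3E -> 'EEE'
  5B -> 'BBBBB'
  3B -> 'BBB'

Decoded = FFFFFFFGGGGGGGGEEEBBBBBBBB


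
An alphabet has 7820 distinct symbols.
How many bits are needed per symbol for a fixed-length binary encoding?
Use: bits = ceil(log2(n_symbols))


log2(7820) = 12.933
Bracket: 2^12 = 4096 < 7820 <= 2^13 = 8192
So ceil(log2(7820)) = 13

bits = ceil(log2(7820)) = ceil(12.933) = 13 bits


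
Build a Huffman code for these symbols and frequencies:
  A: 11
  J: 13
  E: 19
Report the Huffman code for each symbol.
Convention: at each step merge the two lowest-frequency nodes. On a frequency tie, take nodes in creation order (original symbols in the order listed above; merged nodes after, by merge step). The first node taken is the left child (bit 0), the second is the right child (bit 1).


Huffman tree construction:
Step 1: Merge A(11) + J(13) = 24
Step 2: Merge E(19) + (A+J)(24) = 43
Read each symbol's code off the tree from the root (left child = 0, right child = 1).

Codes:
  A: 10 (length 2)
  J: 11 (length 2)
  E: 0 (length 1)
Average code length: 67/43 = 1.5581 bits/symbol


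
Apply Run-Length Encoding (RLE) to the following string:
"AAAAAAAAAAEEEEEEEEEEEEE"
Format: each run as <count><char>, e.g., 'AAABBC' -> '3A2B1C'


Scanning runs left to right:
  i=0: run of 'A' x 10 -> '10A'
  i=10: run of 'E' x 13 -> '13E'

RLE = 10A13E


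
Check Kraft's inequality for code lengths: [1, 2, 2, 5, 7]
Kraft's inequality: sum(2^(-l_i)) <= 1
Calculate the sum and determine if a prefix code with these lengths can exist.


Sum = 2^(-1) + 2^(-2) + 2^(-2) + 2^(-5) + 2^(-7)
    = 0.5 + 0.25 + 0.25 + 0.03125 + 0.0078125
    = 133/128 = 1.0390625
Since 1.0390625 > 1, Kraft's inequality is NOT satisfied.
A prefix code with these lengths CANNOT exist.

Kraft sum = 1.0390625. Not satisfied.


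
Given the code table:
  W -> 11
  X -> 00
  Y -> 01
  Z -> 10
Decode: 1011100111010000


Decoding:
10 -> Z
11 -> W
10 -> Z
01 -> Y
11 -> W
01 -> Y
00 -> X
00 -> X


Result: ZWZYWYXX


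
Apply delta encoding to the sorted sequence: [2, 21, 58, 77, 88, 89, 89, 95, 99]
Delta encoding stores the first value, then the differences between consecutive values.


First value: 2
Deltas:
  21 - 2 = 19
  58 - 21 = 37
  77 - 58 = 19
  88 - 77 = 11
  89 - 88 = 1
  89 - 89 = 0
  95 - 89 = 6
  99 - 95 = 4


Delta encoded: [2, 19, 37, 19, 11, 1, 0, 6, 4]


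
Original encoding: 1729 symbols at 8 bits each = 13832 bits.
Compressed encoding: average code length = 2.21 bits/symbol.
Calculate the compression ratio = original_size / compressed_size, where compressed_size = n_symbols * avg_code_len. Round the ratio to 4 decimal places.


original_size = n_symbols * orig_bits = 1729 * 8 = 13832 bits
compressed_size = n_symbols * avg_code_len = 1729 * 2.21 = 3821.09 bits
ratio = original_size / compressed_size = 13832 / 3821.09 = 3.6199

Compression ratio = 3.6199


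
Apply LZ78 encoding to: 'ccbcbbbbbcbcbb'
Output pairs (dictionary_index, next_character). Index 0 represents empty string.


LZ78 encoding steps:
Dictionary: {0: ''}
Step 1: w='' (idx 0), next='c' -> output (0, 'c'), add 'c' as idx 1
Step 2: w='c' (idx 1), next='b' -> output (1, 'b'), add 'cb' as idx 2
Step 3: w='cb' (idx 2), next='b' -> output (2, 'b'), add 'cbb' as idx 3
Step 4: w='' (idx 0), next='b' -> output (0, 'b'), add 'b' as idx 4
Step 5: w='b' (idx 4), next='b' -> output (4, 'b'), add 'bb' as idx 5
Step 6: w='cb' (idx 2), next='c' -> output (2, 'c'), add 'cbc' as idx 6
Step 7: w='bb' (idx 5), end of input -> output (5, '')


Encoded: [(0, 'c'), (1, 'b'), (2, 'b'), (0, 'b'), (4, 'b'), (2, 'c'), (5, '')]


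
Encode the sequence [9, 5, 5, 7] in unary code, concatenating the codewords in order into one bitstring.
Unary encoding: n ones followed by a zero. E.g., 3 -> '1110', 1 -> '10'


Encode each number as n ones followed by a terminating 0:
  9 -> 1111111110 (10 bits)
  5 -> 111110 (6 bits)
  5 -> 111110 (6 bits)
  7 -> 11111110 (8 bits)
Total length = 10 + 6 + 6 + 8 = 30 bits.

Unary([9, 5, 5, 7]) = 111111111011111011111011111110 (30 bits)


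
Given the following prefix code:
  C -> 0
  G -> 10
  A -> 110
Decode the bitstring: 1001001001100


Decoding step by step:
Bits 10 -> G
Bits 0 -> C
Bits 10 -> G
Bits 0 -> C
Bits 10 -> G
Bits 0 -> C
Bits 110 -> A
Bits 0 -> C


Decoded message: GCGCGCAC


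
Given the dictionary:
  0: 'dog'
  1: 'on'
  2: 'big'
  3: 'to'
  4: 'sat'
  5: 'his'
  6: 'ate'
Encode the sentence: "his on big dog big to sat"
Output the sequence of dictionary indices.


Look up each word in the dictionary:
  'his' -> 5
  'on' -> 1
  'big' -> 2
  'dog' -> 0
  'big' -> 2
  'to' -> 3
  'sat' -> 4

Encoded: [5, 1, 2, 0, 2, 3, 4]


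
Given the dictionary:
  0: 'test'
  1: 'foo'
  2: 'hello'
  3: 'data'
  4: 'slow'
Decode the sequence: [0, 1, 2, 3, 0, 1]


Look up each index in the dictionary:
  0 -> 'test'
  1 -> 'foo'
  2 -> 'hello'
  3 -> 'data'
  0 -> 'test'
  1 -> 'foo'

Decoded: "test foo hello data test foo"


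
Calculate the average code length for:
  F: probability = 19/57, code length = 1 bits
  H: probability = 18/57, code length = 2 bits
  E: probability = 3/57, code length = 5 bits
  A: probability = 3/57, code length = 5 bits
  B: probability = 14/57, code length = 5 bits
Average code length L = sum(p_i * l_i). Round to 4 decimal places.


Weighted contributions p_i * l_i:
  F: (19/57) * 1 = 19/57
  H: (18/57) * 2 = 36/57
  E: (3/57) * 5 = 15/57
  A: (3/57) * 5 = 15/57
  B: (14/57) * 5 = 70/57
Sum = (19 + 36 + 15 + 15 + 70)/57 = 155/57

L = 155/57 = 2.7193 bits/symbol


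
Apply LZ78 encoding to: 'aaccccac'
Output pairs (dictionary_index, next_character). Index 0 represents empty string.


LZ78 encoding steps:
Dictionary: {0: ''}
Step 1: w='' (idx 0), next='a' -> output (0, 'a'), add 'a' as idx 1
Step 2: w='a' (idx 1), next='c' -> output (1, 'c'), add 'ac' as idx 2
Step 3: w='' (idx 0), next='c' -> output (0, 'c'), add 'c' as idx 3
Step 4: w='c' (idx 3), next='c' -> output (3, 'c'), add 'cc' as idx 4
Step 5: w='ac' (idx 2), end of input -> output (2, '')


Encoded: [(0, 'a'), (1, 'c'), (0, 'c'), (3, 'c'), (2, '')]


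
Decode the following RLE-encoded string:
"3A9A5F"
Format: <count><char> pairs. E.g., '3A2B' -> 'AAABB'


Expanding each <count><char> pair:
  3A -> 'AAA'
  9A -> 'AAAAAAAAA'
  5F -> 'FFFFF'

Decoded = AAAAAAAAAAAAFFFFF


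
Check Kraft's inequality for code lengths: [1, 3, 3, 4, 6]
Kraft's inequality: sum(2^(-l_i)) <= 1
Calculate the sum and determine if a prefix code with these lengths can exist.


Sum = 2^(-1) + 2^(-3) + 2^(-3) + 2^(-4) + 2^(-6)
    = 0.5 + 0.125 + 0.125 + 0.0625 + 0.015625
    = 53/64 = 0.828125
Since 0.828125 <= 1, Kraft's inequality IS satisfied.
A prefix code with these lengths CAN exist.

Kraft sum = 0.828125. Satisfied.
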